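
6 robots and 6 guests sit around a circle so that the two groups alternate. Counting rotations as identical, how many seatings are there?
Fix one of the robots: (6-1)! ways for the remaining robots, × 6! ways for the guests = 120 × 720 = 86400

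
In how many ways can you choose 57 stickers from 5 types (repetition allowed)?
C(57+5-1, 5-1) = C(61, 4) = 521855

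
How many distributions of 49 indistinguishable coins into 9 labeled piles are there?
C(49+9-1, 9-1) = C(57, 8) = 1652411475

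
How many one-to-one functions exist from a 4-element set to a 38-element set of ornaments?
P(38,4) = 38!/(38-4)! = 1771560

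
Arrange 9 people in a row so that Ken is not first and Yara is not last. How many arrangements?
By inclusion-exclusion: 9! - 2×(9-1)! + (9-2)! = 362880 - 80640 + 5040 = 287280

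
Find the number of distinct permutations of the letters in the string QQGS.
4! / (1! × 2! × 1!) = 12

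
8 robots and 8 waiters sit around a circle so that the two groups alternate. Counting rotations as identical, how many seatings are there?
Fix one of the robots: (8-1)! ways for the remaining robots, × 8! ways for the waiters = 5040 × 40320 = 203212800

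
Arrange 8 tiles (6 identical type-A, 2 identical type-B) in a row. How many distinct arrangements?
8! / (6! × 2!) = 28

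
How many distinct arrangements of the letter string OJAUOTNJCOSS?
12! / (1! × 1! × 1! × 1! × 1! × 2! × 3! × 2!) = 19958400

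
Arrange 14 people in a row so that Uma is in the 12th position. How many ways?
Fix one position: (14-1)! = 6227020800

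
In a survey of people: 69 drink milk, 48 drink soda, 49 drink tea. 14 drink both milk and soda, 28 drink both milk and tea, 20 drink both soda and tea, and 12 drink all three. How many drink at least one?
|A∪B∪C| = 69+48+49-14-28-20+12 = 116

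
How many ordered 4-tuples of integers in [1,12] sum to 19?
Coefficient of x^19 in (x + x² + ... + x^12)^4. By inclusion-exclusion on dice exceeding 12: Σ_j (-1)^j C(4,j)·C(19-1-12j, 3) = C(4,0)·C(18,3) - C(4,1)·C(6,3) = 1·816 - 4·20 = 736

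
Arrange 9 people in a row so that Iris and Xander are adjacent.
Treat as block: (9-1)! × 2! = 40320 × 2 = 80640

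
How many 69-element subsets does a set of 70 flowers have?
C(70,69) = 70!/(69!×1!) = 70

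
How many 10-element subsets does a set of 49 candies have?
C(49,10) = 49!/(10!×39!) = 8217822536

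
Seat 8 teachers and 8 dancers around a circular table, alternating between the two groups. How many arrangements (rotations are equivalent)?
Fix one of the teachers: (8-1)! ways for the remaining teachers, × 8! ways for the dancers = 5040 × 40320 = 203212800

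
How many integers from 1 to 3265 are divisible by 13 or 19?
⌊3265/13⌋ + ⌊3265/19⌋ - ⌊3265/247⌋ = 251 + 171 - 13 = 409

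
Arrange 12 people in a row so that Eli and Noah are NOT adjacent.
Total - adjacent = 12! - (12-1)!×2 = 479001600 - 79833600 = 399168000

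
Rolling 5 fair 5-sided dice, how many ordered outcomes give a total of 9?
Coefficient of x^9 in (x + x² + ... + x^5)^5. By inclusion-exclusion on dice exceeding 5: Σ_j (-1)^j C(5,j)·C(9-1-5j, 4) = C(5,0)·C(8,4) = 1·70 = 70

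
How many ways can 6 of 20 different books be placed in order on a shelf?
P(20,6) = 20!/(20-6)! = 27907200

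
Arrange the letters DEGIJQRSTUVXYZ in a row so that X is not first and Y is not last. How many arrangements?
By inclusion-exclusion: 14! - 2×(14-1)! + (14-2)! = 87178291200 - 12454041600 + 479001600 = 75203251200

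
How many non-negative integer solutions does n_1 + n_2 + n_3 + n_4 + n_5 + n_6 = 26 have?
C(26+6-1, 6-1) = C(31, 5) = 169911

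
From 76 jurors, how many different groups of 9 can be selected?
C(76,9) = 76!/(9!×67!) = 142466675900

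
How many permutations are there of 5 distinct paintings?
5! = 120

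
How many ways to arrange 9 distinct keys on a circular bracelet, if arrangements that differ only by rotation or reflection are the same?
(9-1)!/2 = 40320/2 = 20160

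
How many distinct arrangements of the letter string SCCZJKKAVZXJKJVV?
16! / (1! × 1! × 3! × 2! × 3! × 2! × 1! × 3!) = 24216192000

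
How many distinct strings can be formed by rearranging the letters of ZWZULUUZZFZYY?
13! / (5! × 1! × 3! × 1! × 1! × 2!) = 4324320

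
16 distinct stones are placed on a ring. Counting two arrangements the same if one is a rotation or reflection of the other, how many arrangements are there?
(16-1)!/2 = 1307674368000/2 = 653837184000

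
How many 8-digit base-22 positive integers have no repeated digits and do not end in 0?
Last digit: 21 nonzero choices. First digit: 20 (nonzero, ≠last). Middle 6: P(20,6) = 27907200. Total = 11721024000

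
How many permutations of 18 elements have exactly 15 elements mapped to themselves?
Choose the 15 fixed points C(18,15) = 816, derange the rest: !3 = Σ_{j=0}^{3} (-1)^j·3!/j! = 6 - 6 + 3 - 1 = 2. Product = 816 × 2 = 1632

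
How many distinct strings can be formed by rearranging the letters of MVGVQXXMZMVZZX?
14! / (3! × 3! × 3! × 3! × 1! × 1!) = 67267200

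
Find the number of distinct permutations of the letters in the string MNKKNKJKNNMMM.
13! / (4! × 1! × 4! × 4!) = 450450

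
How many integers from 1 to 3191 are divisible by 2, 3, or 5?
⌊3191/2⌋+⌊3191/3⌋+⌊3191/5⌋ - ⌊3191/6⌋-⌊3191/10⌋-⌊3191/15⌋ + ⌊3191/30⌋ = 1595+1063+638 - 531-319-212 + 106 = 2340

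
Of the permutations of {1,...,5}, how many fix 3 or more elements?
Exactly j fixed points: C(5,j)·!(5-j); sum over j ≥ 3 (derangement numbers via !m = (m-1)·(!(m-1) + !(m-2)): !0..!2 = 1, 0, 1). Σ_{j=3}^{5} C(5,j)·!(5-j) = C(5,3)·!2 + C(5,4)·!1 + C(5,5)·!0 = 10·1 + 5·0 + 1·1 = 11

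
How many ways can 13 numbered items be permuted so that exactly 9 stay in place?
Choose the 9 fixed points C(13,9) = 715, derange the rest: !4 = Σ_{j=0}^{4} (-1)^j·4!/j! = 24 - 24 + 12 - 4 + 1 = 9. Product = 715 × 9 = 6435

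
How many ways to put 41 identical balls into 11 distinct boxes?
C(41+11-1, 11-1) = C(51, 10) = 12777711870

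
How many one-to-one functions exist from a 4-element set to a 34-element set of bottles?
P(34,4) = 34!/(34-4)! = 1113024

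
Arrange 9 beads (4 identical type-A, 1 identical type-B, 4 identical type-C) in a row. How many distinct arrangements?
9! / (4! × 1! × 4!) = 630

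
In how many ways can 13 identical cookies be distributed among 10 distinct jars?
C(13+10-1, 10-1) = C(22, 9) = 497420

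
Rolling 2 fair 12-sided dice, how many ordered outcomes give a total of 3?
Coefficient of x^3 in (x + x² + ... + x^12)^2. By inclusion-exclusion on dice exceeding 12: Σ_j (-1)^j C(2,j)·C(3-1-12j, 1) = C(2,0)·C(2,1) = 1·2 = 2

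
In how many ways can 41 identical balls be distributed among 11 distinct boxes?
C(41+11-1, 11-1) = C(51, 10) = 12777711870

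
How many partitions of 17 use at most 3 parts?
By conjugation, equals partitions of 17 into parts ≤ 3. Let r_j(i) = number of partitions of i into parts ≤ j, for i = 0..17. r_1(i) = 1 for all i; r_j(i) = r_{j-1}(i) + r_j(i-j). Rows j = 2..3: ≤2: 1 1 2 2 3 3 4 4 5 5 6 6 7 7 8 8 9 9; ≤3: 1 1 2 3 4 5 7 8 10 12 14 16 19 21 24 27 30 33. r_3(17) = 33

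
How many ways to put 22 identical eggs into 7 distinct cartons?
C(22+7-1, 7-1) = C(28, 6) = 376740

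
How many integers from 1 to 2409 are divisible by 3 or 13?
⌊2409/3⌋ + ⌊2409/13⌋ - ⌊2409/39⌋ = 803 + 185 - 61 = 927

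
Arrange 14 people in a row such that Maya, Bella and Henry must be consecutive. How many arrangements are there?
Treat the 3 as one block: (14-3+1)! × 3! = 479001600 × 6 = 2874009600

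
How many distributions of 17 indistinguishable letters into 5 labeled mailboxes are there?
C(17+5-1, 5-1) = C(21, 4) = 5985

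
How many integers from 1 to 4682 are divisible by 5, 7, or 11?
⌊4682/5⌋+⌊4682/7⌋+⌊4682/11⌋ - ⌊4682/35⌋-⌊4682/55⌋-⌊4682/77⌋ + ⌊4682/385⌋ = 936+668+425 - 133-85-60 + 12 = 1763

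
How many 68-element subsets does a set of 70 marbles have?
C(70,68) = 70!/(68!×2!) = 2415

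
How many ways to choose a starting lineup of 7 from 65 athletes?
C(65,7) = 65!/(7!×58!) = 696190560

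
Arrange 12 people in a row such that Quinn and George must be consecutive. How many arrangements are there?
Treat the 2 as one block: (12-2+1)! × 2! = 39916800 × 2 = 79833600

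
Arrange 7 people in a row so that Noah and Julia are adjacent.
Treat as block: (7-1)! × 2! = 720 × 2 = 1440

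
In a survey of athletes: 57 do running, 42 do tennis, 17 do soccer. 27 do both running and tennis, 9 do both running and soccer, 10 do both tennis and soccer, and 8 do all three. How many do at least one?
|A∪B∪C| = 57+42+17-27-9-10+8 = 78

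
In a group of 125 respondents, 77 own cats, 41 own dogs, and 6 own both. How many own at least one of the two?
|A∪B| = |A| + |B| - |A∩B| = 77 + 41 - 6 = 112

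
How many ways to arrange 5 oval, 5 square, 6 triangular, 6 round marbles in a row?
22! / (5! × 5! × 6! × 6!) = 150570227808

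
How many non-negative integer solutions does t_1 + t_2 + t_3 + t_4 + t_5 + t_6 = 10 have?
C(10+6-1, 6-1) = C(15, 5) = 3003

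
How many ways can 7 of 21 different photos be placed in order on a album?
P(21,7) = 21!/(21-7)! = 586051200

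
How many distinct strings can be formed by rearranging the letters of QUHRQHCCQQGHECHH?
16! / (4! × 1! × 3! × 5! × 1! × 1! × 1!) = 1210809600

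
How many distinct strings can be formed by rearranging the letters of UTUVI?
5! / (1! × 1! × 2! × 1!) = 60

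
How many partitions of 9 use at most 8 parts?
By conjugation, equals partitions of 9 into parts ≤ 8. Let r_j(i) = number of partitions of i into parts ≤ j, for i = 0..9. r_1(i) = 1 for all i; r_j(i) = r_{j-1}(i) + r_j(i-j). Rows j = 2..8: ≤2: 1 1 2 2 3 3 4 4 5 5; ≤3: 1 1 2 3 4 5 7 8 10 12; ≤4: 1 1 2 3 5 6 9 11 15 18; ≤5: 1 1 2 3 5 7 10 13 18 23; ≤6: 1 1 2 3 5 7 11 14 20 26; ≤7: 1 1 2 3 5 7 11 15 21 28; ≤8: 1 1 2 3 5 7 11 15 22 29. r_8(9) = 29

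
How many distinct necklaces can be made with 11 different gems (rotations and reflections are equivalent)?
(11-1)!/2 = 3628800/2 = 1814400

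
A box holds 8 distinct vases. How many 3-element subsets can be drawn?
C(8,3) = 8!/(3!×5!) = 56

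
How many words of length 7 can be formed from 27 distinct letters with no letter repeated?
P(27,7) = 27!/(27-7)! = 4475671200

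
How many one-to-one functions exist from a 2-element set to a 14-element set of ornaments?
P(14,2) = 14!/(14-2)! = 182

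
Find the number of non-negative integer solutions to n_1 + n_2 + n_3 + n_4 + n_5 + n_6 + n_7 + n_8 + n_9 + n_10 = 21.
C(21+10-1, 10-1) = C(30, 9) = 14307150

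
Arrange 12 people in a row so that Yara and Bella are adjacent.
Treat as block: (12-1)! × 2! = 39916800 × 2 = 79833600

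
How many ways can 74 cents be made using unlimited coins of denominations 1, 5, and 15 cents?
Coefficient of x^74 in 1/(1-x^1) · 1/(1-x^5) · 1/(1-x^15). Case on j = number of 15-cent coins (j = 0..4); remainder r = 74 - 15j is made from {1,5} in ⌊r/5⌋+1 ways. r = 74, 59, 44, 29, 14 → 15 + 12 + 9 + 6 + 3 = 45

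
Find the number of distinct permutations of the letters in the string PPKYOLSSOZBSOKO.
15! / (4! × 2! × 2! × 3! × 1! × 1! × 1! × 1!) = 2270268000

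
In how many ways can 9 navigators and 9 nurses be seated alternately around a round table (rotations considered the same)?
Fix one of the navigators: (9-1)! ways for the remaining navigators, × 9! ways for the nurses = 40320 × 362880 = 14631321600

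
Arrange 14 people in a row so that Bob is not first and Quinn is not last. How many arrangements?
By inclusion-exclusion: 14! - 2×(14-1)! + (14-2)! = 87178291200 - 12454041600 + 479001600 = 75203251200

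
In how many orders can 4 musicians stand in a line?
4! = 24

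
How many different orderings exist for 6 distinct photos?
6! = 720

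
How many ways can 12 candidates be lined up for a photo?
12! = 479001600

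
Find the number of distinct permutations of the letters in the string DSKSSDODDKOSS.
13! / (4! × 5! × 2! × 2!) = 540540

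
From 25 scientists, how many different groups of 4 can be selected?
C(25,4) = 25!/(4!×21!) = 12650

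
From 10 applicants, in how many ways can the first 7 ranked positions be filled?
P(10,7) = 10!/(10-7)! = 604800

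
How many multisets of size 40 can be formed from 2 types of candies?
C(40+2-1, 2-1) = C(41, 1) = 41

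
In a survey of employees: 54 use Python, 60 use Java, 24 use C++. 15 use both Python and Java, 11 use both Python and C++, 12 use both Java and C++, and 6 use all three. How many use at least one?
|A∪B∪C| = 54+60+24-15-11-12+6 = 106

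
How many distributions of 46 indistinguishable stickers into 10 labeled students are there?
C(46+10-1, 10-1) = C(55, 9) = 6358402050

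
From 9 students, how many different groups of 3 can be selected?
C(9,3) = 9!/(3!×6!) = 84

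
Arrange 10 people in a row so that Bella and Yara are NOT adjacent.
Total - adjacent = 10! - (10-1)!×2 = 3628800 - 725760 = 2903040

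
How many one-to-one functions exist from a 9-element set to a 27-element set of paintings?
P(27,9) = 27!/(27-9)! = 1700755056000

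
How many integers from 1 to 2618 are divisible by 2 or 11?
⌊2618/2⌋ + ⌊2618/11⌋ - ⌊2618/22⌋ = 1309 + 238 - 119 = 1428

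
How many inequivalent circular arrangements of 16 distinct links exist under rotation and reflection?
(16-1)!/2 = 1307674368000/2 = 653837184000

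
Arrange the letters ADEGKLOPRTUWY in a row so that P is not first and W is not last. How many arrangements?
By inclusion-exclusion: 13! - 2×(13-1)! + (13-2)! = 6227020800 - 958003200 + 39916800 = 5308934400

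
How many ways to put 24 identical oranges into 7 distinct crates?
C(24+7-1, 7-1) = C(30, 6) = 593775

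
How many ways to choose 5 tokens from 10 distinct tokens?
C(10,5) = 10!/(5!×5!) = 252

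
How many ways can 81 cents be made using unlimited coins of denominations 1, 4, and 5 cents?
Coefficient of x^81 in 1/(1-x^1) · 1/(1-x^4) · 1/(1-x^5). Case on j = number of 5-cent coins (j = 0..16); remainder r = 81 - 5j is made from {1,4} in ⌊r/4⌋+1 ways. r = 81, 76, 71, 66, 61, 56, 51, 46, 41, 36, 31, 26, 21, 16, 11, 6, 1 → 21 + 20 + 18 + 17 + 16 + 15 + 13 + 12 + 11 + 10 + 8 + 7 + 6 + 5 + 3 + 2 + 1 = 185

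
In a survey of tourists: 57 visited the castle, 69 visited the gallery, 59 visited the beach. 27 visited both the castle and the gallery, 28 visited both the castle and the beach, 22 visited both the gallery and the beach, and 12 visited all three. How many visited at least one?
|A∪B∪C| = 57+69+59-27-28-22+12 = 120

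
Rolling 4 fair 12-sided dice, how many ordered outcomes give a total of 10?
Coefficient of x^10 in (x + x² + ... + x^12)^4. By inclusion-exclusion on dice exceeding 12: Σ_j (-1)^j C(4,j)·C(10-1-12j, 3) = C(4,0)·C(9,3) = 1·84 = 84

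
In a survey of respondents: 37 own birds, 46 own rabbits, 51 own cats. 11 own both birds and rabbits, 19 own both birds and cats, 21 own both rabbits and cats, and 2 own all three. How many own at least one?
|A∪B∪C| = 37+46+51-11-19-21+2 = 85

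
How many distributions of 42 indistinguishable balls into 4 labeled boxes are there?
C(42+4-1, 4-1) = C(45, 3) = 14190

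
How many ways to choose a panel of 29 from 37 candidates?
C(37,29) = 37!/(29!×8!) = 38608020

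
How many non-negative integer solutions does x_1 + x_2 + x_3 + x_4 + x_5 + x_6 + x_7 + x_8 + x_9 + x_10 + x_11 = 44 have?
C(44+11-1, 11-1) = C(54, 10) = 23930713170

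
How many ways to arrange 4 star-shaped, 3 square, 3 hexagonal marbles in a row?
10! / (4! × 3! × 3!) = 4200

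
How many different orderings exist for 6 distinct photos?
6! = 720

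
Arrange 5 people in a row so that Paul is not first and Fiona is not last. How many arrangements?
By inclusion-exclusion: 5! - 2×(5-1)! + (5-2)! = 120 - 48 + 6 = 78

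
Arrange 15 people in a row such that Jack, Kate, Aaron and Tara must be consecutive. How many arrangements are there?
Treat the 4 as one block: (15-4+1)! × 4! = 479001600 × 24 = 11496038400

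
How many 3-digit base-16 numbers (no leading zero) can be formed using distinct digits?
First digit: 15 choices (nonzero). Then descending: 15 × 15 × 14 = 3150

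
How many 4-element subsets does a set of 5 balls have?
C(5,4) = 5!/(4!×1!) = 5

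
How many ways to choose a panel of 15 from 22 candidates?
C(22,15) = 22!/(15!×7!) = 170544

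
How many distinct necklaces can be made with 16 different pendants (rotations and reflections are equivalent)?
(16-1)!/2 = 1307674368000/2 = 653837184000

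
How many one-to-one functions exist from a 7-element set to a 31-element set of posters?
P(31,7) = 31!/(31-7)! = 13253058000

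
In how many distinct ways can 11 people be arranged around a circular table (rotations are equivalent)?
Circular: fix one position, arrange the rest. (11-1)! = 3628800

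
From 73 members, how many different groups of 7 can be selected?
C(73,7) = 73!/(7!×66!) = 1629348612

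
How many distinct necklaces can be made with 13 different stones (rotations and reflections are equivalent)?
(13-1)!/2 = 479001600/2 = 239500800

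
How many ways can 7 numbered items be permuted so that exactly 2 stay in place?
Choose the 2 fixed points C(7,2) = 21, derange the rest: !5 = Σ_{j=0}^{5} (-1)^j·5!/j! = 120 - 120 + 60 - 20 + 5 - 1 = 44. Product = 21 × 44 = 924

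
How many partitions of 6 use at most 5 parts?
By conjugation, equals partitions of 6 into parts ≤ 5. Let r_j(i) = number of partitions of i into parts ≤ j, for i = 0..6. r_1(i) = 1 for all i; r_j(i) = r_{j-1}(i) + r_j(i-j). Rows j = 2..5: ≤2: 1 1 2 2 3 3 4; ≤3: 1 1 2 3 4 5 7; ≤4: 1 1 2 3 5 6 9; ≤5: 1 1 2 3 5 7 10. r_5(6) = 10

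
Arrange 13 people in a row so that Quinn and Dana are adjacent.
Treat as block: (13-1)! × 2! = 479001600 × 2 = 958003200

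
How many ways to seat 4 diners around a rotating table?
Circular: fix one position, arrange the rest. (4-1)! = 6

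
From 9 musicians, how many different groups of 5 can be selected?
C(9,5) = 9!/(5!×4!) = 126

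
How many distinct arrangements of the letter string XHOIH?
5! / (1! × 1! × 1! × 2!) = 60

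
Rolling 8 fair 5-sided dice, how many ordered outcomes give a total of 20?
Coefficient of x^20 in (x + x² + ... + x^5)^8. By inclusion-exclusion on dice exceeding 5: Σ_j (-1)^j C(8,j)·C(20-1-5j, 7) = C(8,0)·C(19,7) - C(8,1)·C(14,7) + C(8,2)·C(9,7) = 1·50388 - 8·3432 + 28·36 = 23940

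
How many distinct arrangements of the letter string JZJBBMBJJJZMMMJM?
16! / (2! × 5! × 3! × 6!) = 20180160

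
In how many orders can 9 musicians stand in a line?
9! = 362880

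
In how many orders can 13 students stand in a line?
13! = 6227020800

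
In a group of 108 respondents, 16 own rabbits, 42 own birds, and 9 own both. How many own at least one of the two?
|A∪B| = |A| + |B| - |A∩B| = 16 + 42 - 9 = 49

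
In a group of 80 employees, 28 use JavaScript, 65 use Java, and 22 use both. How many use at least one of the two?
|A∪B| = |A| + |B| - |A∩B| = 28 + 65 - 22 = 71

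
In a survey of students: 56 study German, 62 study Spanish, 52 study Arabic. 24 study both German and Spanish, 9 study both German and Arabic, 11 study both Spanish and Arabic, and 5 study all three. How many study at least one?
|A∪B∪C| = 56+62+52-24-9-11+5 = 131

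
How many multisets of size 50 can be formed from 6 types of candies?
C(50+6-1, 6-1) = C(55, 5) = 3478761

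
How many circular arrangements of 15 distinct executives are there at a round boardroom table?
Circular: fix one position, arrange the rest. (15-1)! = 87178291200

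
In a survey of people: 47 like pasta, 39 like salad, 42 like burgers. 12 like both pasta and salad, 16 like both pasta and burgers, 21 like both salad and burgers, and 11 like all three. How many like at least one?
|A∪B∪C| = 47+39+42-12-16-21+11 = 90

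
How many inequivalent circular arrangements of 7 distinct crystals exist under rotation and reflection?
(7-1)!/2 = 720/2 = 360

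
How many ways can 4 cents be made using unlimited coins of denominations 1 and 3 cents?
Coefficient of x^4 in 1/(1-x^1) · 1/(1-x^3). Use j coins of 3 for j = 0..⌊4/3⌋ = 1, the rest in 1s: 1 + 1 = 2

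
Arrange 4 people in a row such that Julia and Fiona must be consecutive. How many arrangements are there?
Treat the 2 as one block: (4-2+1)! × 2! = 6 × 2 = 12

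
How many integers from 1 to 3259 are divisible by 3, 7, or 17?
⌊3259/3⌋+⌊3259/7⌋+⌊3259/17⌋ - ⌊3259/21⌋-⌊3259/51⌋-⌊3259/119⌋ + ⌊3259/357⌋ = 1086+465+191 - 155-63-27 + 9 = 1506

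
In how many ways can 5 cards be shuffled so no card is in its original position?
!5 = Σ_{j=0}^{5} (-1)^j·5!/j! = 120 - 120 + 60 - 20 + 5 - 1 = 44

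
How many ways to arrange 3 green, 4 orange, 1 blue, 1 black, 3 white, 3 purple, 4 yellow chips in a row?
19! / (3! × 4! × 1! × 1! × 3! × 3! × 4!) = 977728752000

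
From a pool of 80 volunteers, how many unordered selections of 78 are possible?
C(80,78) = 80!/(78!×2!) = 3160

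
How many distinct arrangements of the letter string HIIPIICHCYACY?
13! / (1! × 2! × 2! × 3! × 1! × 4!) = 10810800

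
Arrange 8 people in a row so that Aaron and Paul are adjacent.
Treat as block: (8-1)! × 2! = 5040 × 2 = 10080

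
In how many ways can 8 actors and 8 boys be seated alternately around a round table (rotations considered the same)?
Fix one of the actors: (8-1)! ways for the remaining actors, × 8! ways for the boys = 5040 × 40320 = 203212800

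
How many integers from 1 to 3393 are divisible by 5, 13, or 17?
⌊3393/5⌋+⌊3393/13⌋+⌊3393/17⌋ - ⌊3393/65⌋-⌊3393/85⌋-⌊3393/221⌋ + ⌊3393/1105⌋ = 678+261+199 - 52-39-15 + 3 = 1035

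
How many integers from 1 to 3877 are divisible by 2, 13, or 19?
⌊3877/2⌋+⌊3877/13⌋+⌊3877/19⌋ - ⌊3877/26⌋-⌊3877/38⌋-⌊3877/247⌋ + ⌊3877/494⌋ = 1938+298+204 - 149-102-15 + 7 = 2181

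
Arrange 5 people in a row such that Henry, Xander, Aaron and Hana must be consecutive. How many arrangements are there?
Treat the 4 as one block: (5-4+1)! × 4! = 2 × 24 = 48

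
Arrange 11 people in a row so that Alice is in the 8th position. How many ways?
Fix one position: (11-1)! = 3628800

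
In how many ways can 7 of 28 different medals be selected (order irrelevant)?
C(28,7) = 28!/(7!×21!) = 1184040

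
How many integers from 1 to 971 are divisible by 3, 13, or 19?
⌊971/3⌋+⌊971/13⌋+⌊971/19⌋ - ⌊971/39⌋-⌊971/57⌋-⌊971/247⌋ + ⌊971/741⌋ = 323+74+51 - 24-17-3 + 1 = 405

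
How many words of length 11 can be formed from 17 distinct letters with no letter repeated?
P(17,11) = 17!/(17-11)! = 494010316800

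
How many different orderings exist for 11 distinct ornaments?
11! = 39916800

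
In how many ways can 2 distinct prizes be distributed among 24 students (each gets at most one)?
P(24,2) = 24!/(24-2)! = 552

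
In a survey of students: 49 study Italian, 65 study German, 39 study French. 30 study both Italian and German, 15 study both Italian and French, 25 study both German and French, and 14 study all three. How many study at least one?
|A∪B∪C| = 49+65+39-30-15-25+14 = 97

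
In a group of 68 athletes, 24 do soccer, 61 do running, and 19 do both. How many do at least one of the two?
|A∪B| = |A| + |B| - |A∩B| = 24 + 61 - 19 = 66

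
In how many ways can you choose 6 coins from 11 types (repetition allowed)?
C(6+11-1, 11-1) = C(16, 10) = 8008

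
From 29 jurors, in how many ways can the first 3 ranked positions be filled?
P(29,3) = 29!/(29-3)! = 21924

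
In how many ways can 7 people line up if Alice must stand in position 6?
Fix one position: (7-1)! = 720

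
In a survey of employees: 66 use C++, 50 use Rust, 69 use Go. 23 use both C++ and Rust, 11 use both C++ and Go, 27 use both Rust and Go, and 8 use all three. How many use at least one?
|A∪B∪C| = 66+50+69-23-11-27+8 = 132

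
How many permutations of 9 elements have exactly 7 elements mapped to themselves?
Choose the 7 fixed points C(9,7) = 36, derange the rest: !2 = Σ_{j=0}^{2} (-1)^j·2!/j! = 2 - 2 + 1 = 1. Product = 36 × 1 = 36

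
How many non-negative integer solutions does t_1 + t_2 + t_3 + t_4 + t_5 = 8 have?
C(8+5-1, 5-1) = C(12, 4) = 495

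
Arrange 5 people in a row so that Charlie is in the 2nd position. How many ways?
Fix one position: (5-1)! = 24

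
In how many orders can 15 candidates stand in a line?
15! = 1307674368000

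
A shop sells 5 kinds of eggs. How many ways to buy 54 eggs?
C(54+5-1, 5-1) = C(58, 4) = 424270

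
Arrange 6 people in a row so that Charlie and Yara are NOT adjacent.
Total - adjacent = 6! - (6-1)!×2 = 720 - 240 = 480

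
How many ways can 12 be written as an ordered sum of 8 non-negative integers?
C(12+8-1, 8-1) = C(19, 7) = 50388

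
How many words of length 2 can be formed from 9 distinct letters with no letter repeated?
P(9,2) = 9!/(9-2)! = 72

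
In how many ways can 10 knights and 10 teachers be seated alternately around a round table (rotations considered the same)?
Fix one of the knights: (10-1)! ways for the remaining knights, × 10! ways for the teachers = 362880 × 3628800 = 1316818944000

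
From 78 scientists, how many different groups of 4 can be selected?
C(78,4) = 78!/(4!×74!) = 1426425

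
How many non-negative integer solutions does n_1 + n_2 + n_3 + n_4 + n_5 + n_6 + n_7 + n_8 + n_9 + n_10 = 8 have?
C(8+10-1, 10-1) = C(17, 9) = 24310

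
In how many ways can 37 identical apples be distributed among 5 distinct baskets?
C(37+5-1, 5-1) = C(41, 4) = 101270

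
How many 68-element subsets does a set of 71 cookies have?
C(71,68) = 71!/(68!×3!) = 57155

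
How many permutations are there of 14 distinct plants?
14! = 87178291200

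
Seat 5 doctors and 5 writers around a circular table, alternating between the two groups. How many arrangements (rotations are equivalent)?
Fix one of the doctors: (5-1)! ways for the remaining doctors, × 5! ways for the writers = 24 × 120 = 2880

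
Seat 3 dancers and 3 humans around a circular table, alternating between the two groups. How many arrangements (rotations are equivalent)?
Fix one of the dancers: (3-1)! ways for the remaining dancers, × 3! ways for the humans = 2 × 6 = 12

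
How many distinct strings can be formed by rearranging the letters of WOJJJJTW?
8! / (1! × 1! × 2! × 4!) = 840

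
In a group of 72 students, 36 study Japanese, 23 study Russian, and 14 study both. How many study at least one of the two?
|A∪B| = |A| + |B| - |A∩B| = 36 + 23 - 14 = 45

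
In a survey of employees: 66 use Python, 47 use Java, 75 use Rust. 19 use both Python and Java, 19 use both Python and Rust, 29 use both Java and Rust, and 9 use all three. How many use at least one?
|A∪B∪C| = 66+47+75-19-19-29+9 = 130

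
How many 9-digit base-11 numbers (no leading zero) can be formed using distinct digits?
First digit: 10 choices (nonzero). Then descending: 10 × 10 × 9 × 8 × 7 × 6 × 5 × 4 × 3 = 18144000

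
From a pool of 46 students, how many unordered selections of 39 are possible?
C(46,39) = 46!/(39!×7!) = 53524680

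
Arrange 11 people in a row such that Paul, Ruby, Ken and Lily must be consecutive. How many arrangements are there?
Treat the 4 as one block: (11-4+1)! × 4! = 40320 × 24 = 967680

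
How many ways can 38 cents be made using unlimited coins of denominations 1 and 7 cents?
Coefficient of x^38 in 1/(1-x^1) · 1/(1-x^7). Use j coins of 7 for j = 0..⌊38/7⌋ = 5, the rest in 1s: 5 + 1 = 6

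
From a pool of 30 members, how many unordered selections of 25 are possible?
C(30,25) = 30!/(25!×5!) = 142506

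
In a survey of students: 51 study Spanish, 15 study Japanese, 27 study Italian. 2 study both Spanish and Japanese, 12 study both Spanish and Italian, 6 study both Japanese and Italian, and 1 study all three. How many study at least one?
|A∪B∪C| = 51+15+27-2-12-6+1 = 74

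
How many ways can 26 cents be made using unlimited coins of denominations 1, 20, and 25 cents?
Coefficient of x^26 in 1/(1-x^1) · 1/(1-x^20) · 1/(1-x^25). Case on j = number of 25-cent coins (j = 0..1); remainder r = 26 - 25j is made from {1,20} in ⌊r/20⌋+1 ways. r = 26, 1 → 2 + 1 = 3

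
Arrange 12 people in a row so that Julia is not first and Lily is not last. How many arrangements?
By inclusion-exclusion: 12! - 2×(12-1)! + (12-2)! = 479001600 - 79833600 + 3628800 = 402796800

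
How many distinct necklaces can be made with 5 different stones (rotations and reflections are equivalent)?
(5-1)!/2 = 24/2 = 12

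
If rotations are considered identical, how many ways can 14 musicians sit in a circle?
Circular: fix one position, arrange the rest. (14-1)! = 6227020800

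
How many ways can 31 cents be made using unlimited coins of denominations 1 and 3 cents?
Coefficient of x^31 in 1/(1-x^1) · 1/(1-x^3). Use j coins of 3 for j = 0..⌊31/3⌋ = 10, the rest in 1s: 10 + 1 = 11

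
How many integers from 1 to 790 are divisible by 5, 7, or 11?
⌊790/5⌋+⌊790/7⌋+⌊790/11⌋ - ⌊790/35⌋-⌊790/55⌋-⌊790/77⌋ + ⌊790/385⌋ = 158+112+71 - 22-14-10 + 2 = 297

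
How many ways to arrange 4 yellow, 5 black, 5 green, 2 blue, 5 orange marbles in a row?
21! / (4! × 5! × 5! × 2! × 5!) = 615969113760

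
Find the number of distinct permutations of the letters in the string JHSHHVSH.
8! / (2! × 1! × 4! × 1!) = 840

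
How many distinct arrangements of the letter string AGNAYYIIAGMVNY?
14! / (2! × 3! × 2! × 1! × 1! × 2! × 3!) = 302702400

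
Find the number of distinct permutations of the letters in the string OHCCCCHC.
8! / (1! × 5! × 2!) = 168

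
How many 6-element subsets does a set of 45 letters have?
C(45,6) = 45!/(6!×39!) = 8145060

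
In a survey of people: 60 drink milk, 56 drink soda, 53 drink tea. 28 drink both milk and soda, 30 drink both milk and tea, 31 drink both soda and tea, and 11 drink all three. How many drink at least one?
|A∪B∪C| = 60+56+53-28-30-31+11 = 91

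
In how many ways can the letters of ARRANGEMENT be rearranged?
11! / (2! × 2! × 2! × 1! × 2! × 1! × 1!) = 2494800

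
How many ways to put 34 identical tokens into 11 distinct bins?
C(34+11-1, 11-1) = C(44, 10) = 2481256778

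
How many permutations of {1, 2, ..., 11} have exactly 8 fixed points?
Choose the 8 fixed points C(11,8) = 165, derange the rest: !3 = Σ_{j=0}^{3} (-1)^j·3!/j! = 6 - 6 + 3 - 1 = 2. Product = 165 × 2 = 330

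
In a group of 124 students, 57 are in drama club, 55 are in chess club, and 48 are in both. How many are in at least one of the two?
|A∪B| = |A| + |B| - |A∩B| = 57 + 55 - 48 = 64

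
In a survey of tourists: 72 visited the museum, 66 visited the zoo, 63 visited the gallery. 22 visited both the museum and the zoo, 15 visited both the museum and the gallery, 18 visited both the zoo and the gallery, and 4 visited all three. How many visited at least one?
|A∪B∪C| = 72+66+63-22-15-18+4 = 150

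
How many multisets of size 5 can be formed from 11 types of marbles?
C(5+11-1, 11-1) = C(15, 10) = 3003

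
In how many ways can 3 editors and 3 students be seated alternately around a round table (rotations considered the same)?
Fix one of the editors: (3-1)! ways for the remaining editors, × 3! ways for the students = 2 × 6 = 12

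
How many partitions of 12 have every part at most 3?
Let r_j(i) = number of partitions of i into parts ≤ j, for i = 0..12. r_1(i) = 1 for all i; r_j(i) = r_{j-1}(i) + r_j(i-j). Rows j = 2..3: ≤2: 1 1 2 2 3 3 4 4 5 5 6 6 7; ≤3: 1 1 2 3 4 5 7 8 10 12 14 16 19. r_3(12) = 19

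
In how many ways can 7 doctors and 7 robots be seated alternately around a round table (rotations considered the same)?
Fix one of the doctors: (7-1)! ways for the remaining doctors, × 7! ways for the robots = 720 × 5040 = 3628800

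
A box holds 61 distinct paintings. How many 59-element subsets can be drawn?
C(61,59) = 61!/(59!×2!) = 1830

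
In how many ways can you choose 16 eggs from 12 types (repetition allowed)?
C(16+12-1, 12-1) = C(27, 11) = 13037895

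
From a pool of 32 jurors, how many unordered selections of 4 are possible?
C(32,4) = 32!/(4!×28!) = 35960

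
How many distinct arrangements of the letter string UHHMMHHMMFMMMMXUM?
17! / (4! × 2! × 1! × 1! × 9!) = 20420400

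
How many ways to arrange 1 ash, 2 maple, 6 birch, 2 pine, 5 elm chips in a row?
16! / (1! × 2! × 6! × 2! × 5!) = 60540480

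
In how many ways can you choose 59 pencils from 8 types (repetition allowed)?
C(59+8-1, 8-1) = C(66, 7) = 778789440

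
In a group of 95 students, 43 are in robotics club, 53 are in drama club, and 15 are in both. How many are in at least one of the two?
|A∪B| = |A| + |B| - |A∩B| = 43 + 53 - 15 = 81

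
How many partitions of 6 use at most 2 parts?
By conjugation, equals partitions of 6 into parts ≤ 2. Let r_j(i) = number of partitions of i into parts ≤ j, for i = 0..6. r_1(i) = 1 for all i; r_j(i) = r_{j-1}(i) + r_j(i-j). Rows j = 2..2: ≤2: 1 1 2 2 3 3 4. r_2(6) = 4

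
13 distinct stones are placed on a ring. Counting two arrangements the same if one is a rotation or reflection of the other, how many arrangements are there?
(13-1)!/2 = 479001600/2 = 239500800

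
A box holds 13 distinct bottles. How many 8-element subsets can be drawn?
C(13,8) = 13!/(8!×5!) = 1287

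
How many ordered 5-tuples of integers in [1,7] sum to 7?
Coefficient of x^7 in (x + x² + ... + x^7)^5. By inclusion-exclusion on dice exceeding 7: Σ_j (-1)^j C(5,j)·C(7-1-7j, 4) = C(5,0)·C(6,4) = 1·15 = 15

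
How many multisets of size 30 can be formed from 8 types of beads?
C(30+8-1, 8-1) = C(37, 7) = 10295472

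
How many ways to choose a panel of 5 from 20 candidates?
C(20,5) = 20!/(5!×15!) = 15504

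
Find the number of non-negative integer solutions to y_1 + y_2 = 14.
C(14+2-1, 2-1) = C(15, 1) = 15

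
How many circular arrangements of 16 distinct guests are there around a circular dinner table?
Circular: fix one position, arrange the rest. (16-1)! = 1307674368000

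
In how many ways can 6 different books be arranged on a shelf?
6! = 720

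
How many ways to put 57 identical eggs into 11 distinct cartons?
C(57+11-1, 11-1) = C(67, 10) = 247994680648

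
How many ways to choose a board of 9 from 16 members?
C(16,9) = 16!/(9!×7!) = 11440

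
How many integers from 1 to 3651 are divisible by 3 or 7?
⌊3651/3⌋ + ⌊3651/7⌋ - ⌊3651/21⌋ = 1217 + 521 - 173 = 1565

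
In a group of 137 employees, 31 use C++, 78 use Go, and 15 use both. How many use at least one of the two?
|A∪B| = |A| + |B| - |A∩B| = 31 + 78 - 15 = 94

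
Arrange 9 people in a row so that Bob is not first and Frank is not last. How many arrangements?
By inclusion-exclusion: 9! - 2×(9-1)! + (9-2)! = 362880 - 80640 + 5040 = 287280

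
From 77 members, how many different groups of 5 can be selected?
C(77,5) = 77!/(5!×72!) = 19757815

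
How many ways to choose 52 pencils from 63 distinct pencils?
C(63,52) = 63!/(52!×11!) = 615790256823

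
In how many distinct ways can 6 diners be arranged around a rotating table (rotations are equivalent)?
Circular: fix one position, arrange the rest. (6-1)! = 120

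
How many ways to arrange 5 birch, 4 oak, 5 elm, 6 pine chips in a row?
20! / (5! × 4! × 5! × 6!) = 9777287520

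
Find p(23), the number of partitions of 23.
Pentagonal recurrence p(n) = p(n-1) + p(n-2) - p(n-5) - p(n-7) + p(n-12) + p(n-15) - ... gives p(0..22) = 1, 1, 2, 3, 5, 7, 11, 15, 22, 30, 42, 56, 77, 101, 135, 176, 231, 297, 385, 490, 627, 792, 1002. p(23) = p(22) + p(21) - p(18) - p(16) + p(11) + p(8) - p(1) = 1002 + 792 - 385 - 231 + 56 + 22 - 1 = 1255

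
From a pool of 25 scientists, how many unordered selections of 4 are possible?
C(25,4) = 25!/(4!×21!) = 12650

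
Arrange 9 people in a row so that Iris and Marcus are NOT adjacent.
Total - adjacent = 9! - (9-1)!×2 = 362880 - 80640 = 282240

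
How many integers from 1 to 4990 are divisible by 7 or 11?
⌊4990/7⌋ + ⌊4990/11⌋ - ⌊4990/77⌋ = 712 + 453 - 64 = 1101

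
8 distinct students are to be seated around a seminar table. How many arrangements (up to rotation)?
Circular: fix one position, arrange the rest. (8-1)! = 5040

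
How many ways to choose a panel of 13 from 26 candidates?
C(26,13) = 26!/(13!×13!) = 10400600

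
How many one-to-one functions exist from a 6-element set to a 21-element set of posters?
P(21,6) = 21!/(21-6)! = 39070080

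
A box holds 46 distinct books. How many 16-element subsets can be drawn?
C(46,16) = 46!/(16!×30!) = 991493848554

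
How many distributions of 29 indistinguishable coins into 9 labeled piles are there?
C(29+9-1, 9-1) = C(37, 8) = 38608020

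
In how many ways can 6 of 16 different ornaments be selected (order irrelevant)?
C(16,6) = 16!/(6!×10!) = 8008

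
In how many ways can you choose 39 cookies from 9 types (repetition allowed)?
C(39+9-1, 9-1) = C(47, 8) = 314457495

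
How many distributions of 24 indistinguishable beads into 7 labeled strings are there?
C(24+7-1, 7-1) = C(30, 6) = 593775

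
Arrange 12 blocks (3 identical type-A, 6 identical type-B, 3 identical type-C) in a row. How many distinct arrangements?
12! / (3! × 6! × 3!) = 18480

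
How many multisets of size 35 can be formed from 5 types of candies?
C(35+5-1, 5-1) = C(39, 4) = 82251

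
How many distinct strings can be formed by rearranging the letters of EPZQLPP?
7! / (3! × 1! × 1! × 1! × 1!) = 840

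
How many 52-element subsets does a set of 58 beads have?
C(58,52) = 58!/(52!×6!) = 40475358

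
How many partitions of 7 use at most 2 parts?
By conjugation, equals partitions of 7 into parts ≤ 2. Let r_j(i) = number of partitions of i into parts ≤ j, for i = 0..7. r_1(i) = 1 for all i; r_j(i) = r_{j-1}(i) + r_j(i-j). Rows j = 2..2: ≤2: 1 1 2 2 3 3 4 4. r_2(7) = 4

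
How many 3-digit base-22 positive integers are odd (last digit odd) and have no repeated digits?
Last∈{1,3,5,7,9,11,13,15,17,19,21}. Last=0: 0. Last nonzero: 11×20×P(20,1) = 4400. Total = 4400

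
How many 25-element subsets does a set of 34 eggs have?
C(34,25) = 34!/(25!×9!) = 52451256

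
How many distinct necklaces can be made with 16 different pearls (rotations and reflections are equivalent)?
(16-1)!/2 = 1307674368000/2 = 653837184000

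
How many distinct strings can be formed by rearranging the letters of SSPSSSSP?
8! / (2! × 6!) = 28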